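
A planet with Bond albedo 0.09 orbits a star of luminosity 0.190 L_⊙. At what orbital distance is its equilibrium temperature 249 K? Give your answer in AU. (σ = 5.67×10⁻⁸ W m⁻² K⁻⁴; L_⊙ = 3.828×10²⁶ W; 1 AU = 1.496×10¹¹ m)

d ≈ 0.520 AU

L = 0.190 × 3.828×10²⁶ = 7.27×10²⁵ W.
From T_eq⁴ = L(1−A)/(16πσd²): d = √[L(1−A)/(16πσT_eq⁴)].
d = √[7.27×10²⁵ × 0.91 / (16π × 5.67×10⁻⁸ × (249)⁴)] = 7.77×10¹⁰ m = 0.520 AU.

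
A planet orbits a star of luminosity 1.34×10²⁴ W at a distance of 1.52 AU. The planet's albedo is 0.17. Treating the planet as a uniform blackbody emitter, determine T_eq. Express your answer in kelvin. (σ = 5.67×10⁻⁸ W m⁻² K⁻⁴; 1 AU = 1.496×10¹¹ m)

d = 1.52 AU = 2.27×10¹¹ m.
Flux: S = L/(4πd²) = 1.34×10²⁴/(4π×(2.27×10¹¹)²) = 2.06 W m⁻².
Energy balance: absorbed = emitted ⇒ πR²·S(1−A) = 4πR²·σT_eq⁴, so T_eq⁴ = S(1−A)/(4σ).
T_eq = [2.06 × 0.83 / (4 × 5.67×10⁻⁸)]^(1/4) = (7.55×10⁶)^(1/4) = 52.4 K.

T_eq ≈ 52.4 K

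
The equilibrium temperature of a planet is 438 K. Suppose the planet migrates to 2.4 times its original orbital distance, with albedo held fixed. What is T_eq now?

T_eq ∝ L^(1/4) · d^(−1/2).
T′ = 438 / 2.4^(1/2) = 283 K.

T_eq ≈ 283 K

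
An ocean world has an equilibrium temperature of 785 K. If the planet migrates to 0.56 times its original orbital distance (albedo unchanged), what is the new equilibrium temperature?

T_eq ≈ 1050 K

T_eq ∝ L^(1/4) · d^(−1/2).
T′ = 785 / 0.56^(1/2) = 1050 K.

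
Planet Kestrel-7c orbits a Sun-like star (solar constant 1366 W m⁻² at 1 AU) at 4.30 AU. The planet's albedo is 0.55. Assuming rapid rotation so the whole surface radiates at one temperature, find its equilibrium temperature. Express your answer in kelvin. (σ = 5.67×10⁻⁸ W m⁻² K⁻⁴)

Flux at 4.30 AU: S = 1366/4.30² = 73.9 W m⁻².
Energy balance: absorbed = emitted ⇒ πR²·S(1−A) = 4πR²·σT_eq⁴, so T_eq⁴ = S(1−A)/(4σ).
T_eq = [73.9 × 0.45 / (4 × 5.67×10⁻⁸)]^(1/4) = (1.47×10⁸)^(1/4) = 110 K.

T_eq ≈ 110 K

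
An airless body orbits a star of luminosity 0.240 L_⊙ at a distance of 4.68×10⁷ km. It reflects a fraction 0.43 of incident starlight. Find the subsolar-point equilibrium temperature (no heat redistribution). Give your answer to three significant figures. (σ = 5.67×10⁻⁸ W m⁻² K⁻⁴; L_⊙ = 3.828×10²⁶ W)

T_ss ≈ 428 K

d = 4.68×10⁷ km = 4.68×10¹⁰ m.
L = 0.240 × 3.828×10²⁶ = 9.19×10²⁵ W.
Flux: S = L/(4πd²) = 9.19×10²⁵/(4π×(4.68×10¹⁰)²) = 3340 W m⁻².
At the subsolar point the surface absorbs S(1−A) and emits σT⁴ per unit area — no factor of 4, since only the local patch is in balance.
T = [3340 × 0.57 / 5.67×10⁻⁸]^(1/4) = (3.36×10¹⁰)^(1/4) = 428 K.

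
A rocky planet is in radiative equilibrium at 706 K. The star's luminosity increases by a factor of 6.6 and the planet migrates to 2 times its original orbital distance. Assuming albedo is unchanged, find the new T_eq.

T_eq ≈ 800 K

T_eq ∝ L^(1/4) · d^(−1/2).
T′ = 706 × 6.6^(1/4) / 2^(1/2) = 800 K.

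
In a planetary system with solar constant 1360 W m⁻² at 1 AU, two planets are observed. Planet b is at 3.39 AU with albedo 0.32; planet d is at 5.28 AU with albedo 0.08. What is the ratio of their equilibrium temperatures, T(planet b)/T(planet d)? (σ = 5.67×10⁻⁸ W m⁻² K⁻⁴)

T_eq = [S₀(1−A)/(4σd²)]^(1/4), so T ∝ (1−A)^(1/4) / √d.
T₁ = [1360×0.68/(4×5.67×10⁻⁸×3.39²)]^(1/4) = 137.25 K.
T₂ = [1360×0.92/(4×5.67×10⁻⁸×5.28²)]^(1/4) = 118.61 K.

T₁/T₂ ≈ 1.157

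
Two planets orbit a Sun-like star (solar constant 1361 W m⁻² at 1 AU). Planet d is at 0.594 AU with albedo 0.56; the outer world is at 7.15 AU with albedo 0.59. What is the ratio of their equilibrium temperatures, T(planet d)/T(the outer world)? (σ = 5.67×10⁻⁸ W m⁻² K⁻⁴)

T_eq = [S₀(1−A)/(4σd²)]^(1/4), so T ∝ (1−A)^(1/4) / √d.
T₁ = [1361×0.44/(4×5.67×10⁻⁸×0.594²)]^(1/4) = 294.12 K.
T₂ = [1361×0.41/(4×5.67×10⁻⁸×7.15²)]^(1/4) = 83.29 K.

T₁/T₂ ≈ 3.531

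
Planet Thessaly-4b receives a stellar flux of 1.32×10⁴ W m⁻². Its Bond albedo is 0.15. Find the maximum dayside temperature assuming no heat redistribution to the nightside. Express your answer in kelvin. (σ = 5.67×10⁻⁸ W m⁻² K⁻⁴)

T_ss ≈ 667 K

With no redistribution each surface element balances locally: S(1−A) = σT⁴.
T = [1.32×10⁴ × 0.85 / 5.67×10⁻⁸]^(1/4) = (1.98×10¹¹)^(1/4) = 667 K.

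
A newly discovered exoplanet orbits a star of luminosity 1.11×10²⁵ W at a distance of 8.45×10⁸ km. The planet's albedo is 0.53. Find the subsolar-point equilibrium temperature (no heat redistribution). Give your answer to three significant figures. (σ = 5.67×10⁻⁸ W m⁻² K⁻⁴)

d = 8.45×10⁸ km = 8.45×10¹¹ m.
Flux: S = L/(4πd²) = 1.11×10²⁵/(4π×(8.45×10¹¹)²) = 1.24 W m⁻².
At the subsolar point the surface absorbs S(1−A) and emits σT⁴ per unit area — no factor of 4, since only the local patch is in balance.
T = [1.24 × 0.47 / 5.67×10⁻⁸]^(1/4) = (1.03×10⁷)^(1/4) = 56.6 K.

T_ss ≈ 56.6 K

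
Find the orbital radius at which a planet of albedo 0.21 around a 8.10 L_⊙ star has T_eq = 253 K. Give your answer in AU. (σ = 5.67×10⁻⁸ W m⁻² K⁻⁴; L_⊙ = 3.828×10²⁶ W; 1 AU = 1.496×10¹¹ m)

d ≈ 3.06 AU

L = 8.10 × 3.828×10²⁶ = 3.10×10²⁷ W.
From T_eq⁴ = L(1−A)/(16πσd²): d = √[L(1−A)/(16πσT_eq⁴)].
d = √[3.10×10²⁷ × 0.79 / (16π × 5.67×10⁻⁸ × (253)⁴)] = 4.58×10¹¹ m = 3.06 AU.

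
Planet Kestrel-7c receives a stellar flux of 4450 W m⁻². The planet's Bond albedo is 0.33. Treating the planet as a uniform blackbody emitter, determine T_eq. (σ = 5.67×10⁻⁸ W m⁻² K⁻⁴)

T_eq ≈ 339 K

Energy balance: absorbed = emitted ⇒ πR²·S(1−A) = 4πR²·σT_eq⁴, so T_eq⁴ = S(1−A)/(4σ).
T_eq = [4450 × 0.67 / (4 × 5.67×10⁻⁸)]^(1/4) = (1.31×10¹⁰)^(1/4) = 339 K.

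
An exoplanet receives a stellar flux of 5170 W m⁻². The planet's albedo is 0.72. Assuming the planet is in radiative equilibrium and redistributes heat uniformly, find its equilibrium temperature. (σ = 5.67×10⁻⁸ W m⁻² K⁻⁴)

Energy balance: absorbed = emitted ⇒ πR²·S(1−A) = 4πR²·σT_eq⁴, so T_eq⁴ = S(1−A)/(4σ).
T_eq = [5170 × 0.28 / (4 × 5.67×10⁻⁸)]^(1/4) = (6.38×10⁹)^(1/4) = 283 K.

T_eq ≈ 283 K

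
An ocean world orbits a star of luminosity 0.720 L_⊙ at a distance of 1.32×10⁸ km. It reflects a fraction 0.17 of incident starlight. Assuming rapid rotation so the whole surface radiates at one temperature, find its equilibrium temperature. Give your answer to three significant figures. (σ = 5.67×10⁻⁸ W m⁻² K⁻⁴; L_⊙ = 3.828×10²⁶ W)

T_eq ≈ 261 K

d = 1.32×10⁸ km = 1.32×10¹¹ m.
L = 0.720 × 3.828×10²⁶ = 2.76×10²⁶ W.
Flux: S = L/(4πd²) = 2.76×10²⁶/(4π×(1.32×10¹¹)²) = 1260 W m⁻².
Energy balance: absorbed = emitted ⇒ πR²·S(1−A) = 4πR²·σT_eq⁴, so T_eq⁴ = S(1−A)/(4σ).
T_eq = [1260 × 0.83 / (4 × 5.67×10⁻⁸)]^(1/4) = (4.61×10⁹)^(1/4) = 261 K.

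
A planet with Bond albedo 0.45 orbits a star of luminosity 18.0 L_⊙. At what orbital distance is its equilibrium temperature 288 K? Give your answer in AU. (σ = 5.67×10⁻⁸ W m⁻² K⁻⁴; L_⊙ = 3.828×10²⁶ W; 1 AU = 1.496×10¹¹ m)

L = 18.0 × 3.828×10²⁶ = 6.89×10²⁷ W.
From T_eq⁴ = L(1−A)/(16πσd²): d = √[L(1−A)/(16πσT_eq⁴)].
d = √[6.89×10²⁷ × 0.55 / (16π × 5.67×10⁻⁸ × (288)⁴)] = 4.40×10¹¹ m = 2.94 AU.

d ≈ 2.94 AU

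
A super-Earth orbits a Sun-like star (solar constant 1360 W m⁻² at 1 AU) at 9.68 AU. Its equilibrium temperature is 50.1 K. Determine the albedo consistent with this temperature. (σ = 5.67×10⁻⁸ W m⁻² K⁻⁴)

A ≈ 0.90

Flux at 9.68 AU: S = 1360/9.68² = 14.5 W m⁻².
From T_eq⁴ = S(1−A)/(4σ): 1−A = 4σT_eq⁴/S.
1−A = 4 × 5.67×10⁻⁸ × (50.1)⁴ / 14.5 = 0.098.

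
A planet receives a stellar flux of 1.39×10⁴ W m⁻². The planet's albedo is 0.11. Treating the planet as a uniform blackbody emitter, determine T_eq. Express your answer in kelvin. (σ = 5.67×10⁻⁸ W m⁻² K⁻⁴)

T_eq ≈ 483 K

Energy balance: absorbed = emitted ⇒ πR²·S(1−A) = 4πR²·σT_eq⁴, so T_eq⁴ = S(1−A)/(4σ).
T_eq = [1.39×10⁴ × 0.89 / (4 × 5.67×10⁻⁸)]^(1/4) = (5.45×10¹⁰)^(1/4) = 483 K.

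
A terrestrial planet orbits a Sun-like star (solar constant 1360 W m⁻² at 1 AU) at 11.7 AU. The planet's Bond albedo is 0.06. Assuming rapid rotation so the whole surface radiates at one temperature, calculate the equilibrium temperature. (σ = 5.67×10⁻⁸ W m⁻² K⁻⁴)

T_eq ≈ 80.1 K

Flux at 11.7 AU: S = 1360/11.7² = 9.93 W m⁻².
Energy balance: absorbed = emitted ⇒ πR²·S(1−A) = 4πR²·σT_eq⁴, so T_eq⁴ = S(1−A)/(4σ).
T_eq = [9.93 × 0.94 / (4 × 5.67×10⁻⁸)]^(1/4) = (4.12×10⁷)^(1/4) = 80.1 K.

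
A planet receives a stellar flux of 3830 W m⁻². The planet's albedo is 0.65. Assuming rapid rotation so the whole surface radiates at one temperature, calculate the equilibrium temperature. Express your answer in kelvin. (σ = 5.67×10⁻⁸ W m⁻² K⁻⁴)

Energy balance: absorbed = emitted ⇒ πR²·S(1−A) = 4πR²·σT_eq⁴, so T_eq⁴ = S(1−A)/(4σ).
T_eq = [3830 × 0.35 / (4 × 5.67×10⁻⁸)]^(1/4) = (5.91×10⁹)^(1/4) = 277 K.

T_eq ≈ 277 K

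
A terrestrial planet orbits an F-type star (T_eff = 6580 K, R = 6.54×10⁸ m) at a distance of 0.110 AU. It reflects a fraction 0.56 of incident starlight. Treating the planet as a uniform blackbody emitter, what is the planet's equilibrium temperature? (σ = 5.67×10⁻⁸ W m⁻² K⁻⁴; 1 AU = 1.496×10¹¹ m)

d = 0.110 AU = 1.65×10¹⁰ m.
L = 4πR_⋆²σT_⋆⁴ = 4π(6.54×10⁸)² × 5.67×10⁻⁸ × (6580)⁴ = 5.71×10²⁶ W.
S = L/(4πd²) = 1.68×10⁵ W m⁻².
Energy balance: absorbed = emitted ⇒ πR²·S(1−A) = 4πR²·σT_eq⁴, so T_eq⁴ = S(1−A)/(4σ).
T_eq = [1.68×10⁵ × 0.44 / (4 × 5.67×10⁻⁸)]^(1/4) = (3.26×10¹¹)^(1/4) = 755 K.

T_eq ≈ 755 K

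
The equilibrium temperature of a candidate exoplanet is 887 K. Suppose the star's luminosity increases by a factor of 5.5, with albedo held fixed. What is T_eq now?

T_eq ∝ L^(1/4) · d^(−1/2).
T′ = 887 × 5.5^(1/4) = 1360 K.

T_eq ≈ 1360 K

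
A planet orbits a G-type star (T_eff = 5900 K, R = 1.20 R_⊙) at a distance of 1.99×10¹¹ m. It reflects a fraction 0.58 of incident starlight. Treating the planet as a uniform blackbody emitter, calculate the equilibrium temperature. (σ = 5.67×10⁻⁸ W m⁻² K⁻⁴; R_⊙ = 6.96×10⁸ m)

T_eq ≈ 218 K

R_⋆ = 1.20 × 6.96×10⁸ = 8.35×10⁸ m.
L = 4πR_⋆²σT_⋆⁴ = 4π(8.35×10⁸)² × 5.67×10⁻⁸ × (5900)⁴ = 6.02×10²⁶ W.
S = L/(4πd²) = 1210 W m⁻².
Energy balance: absorbed = emitted ⇒ πR²·S(1−A) = 4πR²·σT_eq⁴, so T_eq⁴ = S(1−A)/(4σ).
T_eq = [1210 × 0.42 / (4 × 5.67×10⁻⁸)]^(1/4) = (2.24×10⁹)^(1/4) = 218 K.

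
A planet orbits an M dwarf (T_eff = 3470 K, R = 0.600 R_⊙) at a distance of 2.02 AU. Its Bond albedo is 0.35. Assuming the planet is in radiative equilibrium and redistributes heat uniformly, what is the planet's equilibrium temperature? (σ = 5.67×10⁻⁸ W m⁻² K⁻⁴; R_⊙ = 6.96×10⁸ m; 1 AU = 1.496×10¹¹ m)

R_⋆ = 0.600 × 6.96×10⁸ = 4.18×10⁸ m.
d = 2.02 AU = 3.02×10¹¹ m.
L = 4πR_⋆²σT_⋆⁴ = 4π(4.18×10⁸)² × 5.67×10⁻⁸ × (3470)⁴ = 1.80×10²⁵ W.
S = L/(4πd²) = 15.7 W m⁻².
Energy balance: absorbed = emitted ⇒ πR²·S(1−A) = 4πR²·σT_eq⁴, so T_eq⁴ = S(1−A)/(4σ).
T_eq = [15.7 × 0.65 / (4 × 5.67×10⁻⁸)]^(1/4) = (4.50×10⁷)^(1/4) = 81.9 K.

T_eq ≈ 81.9 K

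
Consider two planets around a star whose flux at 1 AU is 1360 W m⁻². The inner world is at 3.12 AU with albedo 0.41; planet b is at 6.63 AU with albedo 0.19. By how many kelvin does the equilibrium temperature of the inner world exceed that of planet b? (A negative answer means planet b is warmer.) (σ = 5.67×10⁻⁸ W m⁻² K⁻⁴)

T_eq = [S₀(1−A)/(4σd²)]^(1/4), so T ∝ (1−A)^(1/4) / √d.
T₁ = [1360×0.59/(4×5.67×10⁻⁸×3.12²)]^(1/4) = 138.07 K.
T₂ = [1360×0.81/(4×5.67×10⁻⁸×6.63²)]^(1/4) = 102.53 K.

ΔT ≈ 35.5 K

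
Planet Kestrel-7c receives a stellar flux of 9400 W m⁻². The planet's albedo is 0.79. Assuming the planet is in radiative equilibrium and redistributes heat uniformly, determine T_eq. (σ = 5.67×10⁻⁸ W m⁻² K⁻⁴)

Energy balance: absorbed = emitted ⇒ πR²·S(1−A) = 4πR²·σT_eq⁴, so T_eq⁴ = S(1−A)/(4σ).
T_eq = [9400 × 0.21 / (4 × 5.67×10⁻⁸)]^(1/4) = (8.70×10⁹)^(1/4) = 305 K.

T_eq ≈ 305 K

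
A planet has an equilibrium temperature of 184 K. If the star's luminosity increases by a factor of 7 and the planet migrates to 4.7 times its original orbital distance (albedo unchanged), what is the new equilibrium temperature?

T_eq ≈ 138 K

T_eq ∝ L^(1/4) · d^(−1/2).
T′ = 184 × 7^(1/4) / 4.7^(1/2) = 138 K.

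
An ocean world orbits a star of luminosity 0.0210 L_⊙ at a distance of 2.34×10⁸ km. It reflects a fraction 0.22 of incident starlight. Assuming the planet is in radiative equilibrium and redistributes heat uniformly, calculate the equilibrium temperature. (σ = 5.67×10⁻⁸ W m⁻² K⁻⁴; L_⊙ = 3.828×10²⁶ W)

T_eq ≈ 79.6 K

d = 2.34×10⁸ km = 2.34×10¹¹ m.
L = 0.0210 × 3.828×10²⁶ = 8.04×10²⁴ W.
Flux: S = L/(4πd²) = 8.04×10²⁴/(4π×(2.34×10¹¹)²) = 11.7 W m⁻².
Energy balance: absorbed = emitted ⇒ πR²·S(1−A) = 4πR²·σT_eq⁴, so T_eq⁴ = S(1−A)/(4σ).
T_eq = [11.7 × 0.78 / (4 × 5.67×10⁻⁸)]^(1/4) = (4.02×10⁷)^(1/4) = 79.6 K.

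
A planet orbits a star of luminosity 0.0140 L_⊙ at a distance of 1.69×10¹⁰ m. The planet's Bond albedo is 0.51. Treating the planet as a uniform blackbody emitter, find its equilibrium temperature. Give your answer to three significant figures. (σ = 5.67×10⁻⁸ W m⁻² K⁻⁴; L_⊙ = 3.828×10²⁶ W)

L = 0.0140 × 3.828×10²⁶ = 5.36×10²⁴ W.
Flux: S = L/(4πd²) = 5.36×10²⁴/(4π×(1.69×10¹⁰)²) = 1490 W m⁻².
Energy balance: absorbed = emitted ⇒ πR²·S(1−A) = 4πR²·σT_eq⁴, so T_eq⁴ = S(1−A)/(4σ).
T_eq = [1490 × 0.49 / (4 × 5.67×10⁻⁸)]^(1/4) = (3.23×10⁹)^(1/4) = 238 K.

T_eq ≈ 238 K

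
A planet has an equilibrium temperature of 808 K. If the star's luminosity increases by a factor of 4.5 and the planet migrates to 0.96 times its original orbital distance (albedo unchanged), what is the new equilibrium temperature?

T_eq ∝ L^(1/4) · d^(−1/2).
T′ = 808 × 4.5^(1/4) / 0.96^(1/2) = 1200 K.

T_eq ≈ 1200 K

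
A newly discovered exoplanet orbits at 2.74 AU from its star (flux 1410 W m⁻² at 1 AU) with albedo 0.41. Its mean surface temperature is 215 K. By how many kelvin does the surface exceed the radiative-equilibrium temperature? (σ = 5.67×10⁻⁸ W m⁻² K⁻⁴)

ΔT ≈ 66.3 K

S = 1410/2.74² = 187.8 W m⁻².
T_eq = [S(1−A)/(4σ)]^(1/4) = [187.8×0.59/(4×5.67×10⁻⁸)]^(1/4) = 148.7 K.
ΔT = T_surf − T_eq = 215 − 148.7.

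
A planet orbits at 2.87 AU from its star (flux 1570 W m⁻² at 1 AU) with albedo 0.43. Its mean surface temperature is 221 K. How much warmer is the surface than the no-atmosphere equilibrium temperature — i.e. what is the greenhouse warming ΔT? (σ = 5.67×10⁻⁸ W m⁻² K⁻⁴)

S = 1570/2.87² = 190.6 W m⁻².
T_eq = [S(1−A)/(4σ)]^(1/4) = [190.6×0.57/(4×5.67×10⁻⁸)]^(1/4) = 147.9 K.
ΔT = T_surf − T_eq = 221 − 147.9.

ΔT ≈ 73.1 K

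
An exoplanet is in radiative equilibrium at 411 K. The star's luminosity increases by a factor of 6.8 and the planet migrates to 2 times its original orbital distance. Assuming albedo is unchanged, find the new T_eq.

T_eq ≈ 469 K

T_eq ∝ L^(1/4) · d^(−1/2).
T′ = 411 × 6.8^(1/4) / 2^(1/2) = 469 K.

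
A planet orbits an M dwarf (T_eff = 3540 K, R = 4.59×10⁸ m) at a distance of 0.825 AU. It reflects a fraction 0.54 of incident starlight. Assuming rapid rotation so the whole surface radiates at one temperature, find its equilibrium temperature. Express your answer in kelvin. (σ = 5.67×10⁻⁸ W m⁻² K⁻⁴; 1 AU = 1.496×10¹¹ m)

d = 0.825 AU = 1.23×10¹¹ m.
L = 4πR_⋆²σT_⋆⁴ = 4π(4.59×10⁸)² × 5.67×10⁻⁸ × (3540)⁴ = 2.36×10²⁵ W.
S = L/(4πd²) = 123 W m⁻².
Energy balance: absorbed = emitted ⇒ πR²·S(1−A) = 4πR²·σT_eq⁴, so T_eq⁴ = S(1−A)/(4σ).
T_eq = [123 × 0.46 / (4 × 5.67×10⁻⁸)]^(1/4) = (2.50×10⁸)^(1/4) = 126 K.

T_eq ≈ 126 K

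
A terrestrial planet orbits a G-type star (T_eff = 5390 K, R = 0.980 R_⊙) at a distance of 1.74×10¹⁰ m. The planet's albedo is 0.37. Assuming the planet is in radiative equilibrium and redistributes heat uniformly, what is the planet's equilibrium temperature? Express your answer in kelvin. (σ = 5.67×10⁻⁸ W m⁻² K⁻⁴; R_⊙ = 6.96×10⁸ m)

T_eq ≈ 672 K

R_⋆ = 0.980 × 6.96×10⁸ = 6.82×10⁸ m.
L = 4πR_⋆²σT_⋆⁴ = 4π(6.82×10⁸)² × 5.67×10⁻⁸ × (5390)⁴ = 2.80×10²⁶ W.
S = L/(4πd²) = 7.35×10⁴ W m⁻².
Energy balance: absorbed = emitted ⇒ πR²·S(1−A) = 4πR²·σT_eq⁴, so T_eq⁴ = S(1−A)/(4σ).
T_eq = [7.35×10⁴ × 0.63 / (4 × 5.67×10⁻⁸)]^(1/4) = (2.04×10¹¹)^(1/4) = 672 K.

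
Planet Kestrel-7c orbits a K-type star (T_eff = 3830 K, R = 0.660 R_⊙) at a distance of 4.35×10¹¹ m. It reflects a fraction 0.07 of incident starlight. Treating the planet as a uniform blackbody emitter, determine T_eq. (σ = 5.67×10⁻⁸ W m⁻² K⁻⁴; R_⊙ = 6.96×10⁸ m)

R_⋆ = 0.660 × 6.96×10⁸ = 4.59×10⁸ m.
L = 4πR_⋆²σT_⋆⁴ = 4π(4.59×10⁸)² × 5.67×10⁻⁸ × (3830)⁴ = 3.24×10²⁵ W.
S = L/(4πd²) = 13.6 W m⁻².
Energy balance: absorbed = emitted ⇒ πR²·S(1−A) = 4πR²·σT_eq⁴, so T_eq⁴ = S(1−A)/(4σ).
T_eq = [13.6 × 0.93 / (4 × 5.67×10⁻⁸)]^(1/4) = (5.58×10⁷)^(1/4) = 86.4 K.

T_eq ≈ 86.4 K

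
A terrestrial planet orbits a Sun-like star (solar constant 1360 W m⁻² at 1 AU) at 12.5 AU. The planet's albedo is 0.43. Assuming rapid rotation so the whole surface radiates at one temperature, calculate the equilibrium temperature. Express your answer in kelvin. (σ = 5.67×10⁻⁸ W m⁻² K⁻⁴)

Flux at 12.5 AU: S = 1360/12.5² = 8.70 W m⁻².
Energy balance: absorbed = emitted ⇒ πR²·S(1−A) = 4πR²·σT_eq⁴, so T_eq⁴ = S(1−A)/(4σ).
T_eq = [8.70 × 0.57 / (4 × 5.67×10⁻⁸)]^(1/4) = (2.19×10⁷)^(1/4) = 68.4 K.

T_eq ≈ 68.4 K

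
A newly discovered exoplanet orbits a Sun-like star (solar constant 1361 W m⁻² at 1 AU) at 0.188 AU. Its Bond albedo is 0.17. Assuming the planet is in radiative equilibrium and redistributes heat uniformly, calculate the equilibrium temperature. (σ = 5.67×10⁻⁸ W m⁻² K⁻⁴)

T_eq ≈ 613 K

Flux at 0.188 AU: S = 1361/0.188² = 3.85×10⁴ W m⁻².
Energy balance: absorbed = emitted ⇒ πR²·S(1−A) = 4πR²·σT_eq⁴, so T_eq⁴ = S(1−A)/(4σ).
T_eq = [3.85×10⁴ × 0.83 / (4 × 5.67×10⁻⁸)]^(1/4) = (1.41×10¹¹)^(1/4) = 613 K.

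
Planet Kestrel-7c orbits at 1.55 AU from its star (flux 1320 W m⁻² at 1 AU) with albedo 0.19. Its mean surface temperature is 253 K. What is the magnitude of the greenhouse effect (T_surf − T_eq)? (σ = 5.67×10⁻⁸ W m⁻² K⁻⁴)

S = 1320/1.55² = 549.4 W m⁻².
T_eq = [S(1−A)/(4σ)]^(1/4) = [549.4×0.81/(4×5.67×10⁻⁸)]^(1/4) = 210.5 K.
ΔT = T_surf − T_eq = 253 − 210.5.

ΔT ≈ 42.5 K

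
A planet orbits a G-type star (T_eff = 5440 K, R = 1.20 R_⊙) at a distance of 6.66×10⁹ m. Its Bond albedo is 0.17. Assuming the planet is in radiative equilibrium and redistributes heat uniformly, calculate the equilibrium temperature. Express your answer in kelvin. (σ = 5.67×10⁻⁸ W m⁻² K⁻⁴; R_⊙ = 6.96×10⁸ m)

R_⋆ = 1.20 × 6.96×10⁸ = 8.35×10⁸ m.
L = 4πR_⋆²σT_⋆⁴ = 4π(8.35×10⁸)² × 5.67×10⁻⁸ × (5440)⁴ = 4.35×10²⁶ W.
S = L/(4πd²) = 7.81×10⁵ W m⁻².
Energy balance: absorbed = emitted ⇒ πR²·S(1−A) = 4πR²·σT_eq⁴, so T_eq⁴ = S(1−A)/(4σ).
T_eq = [7.81×10⁵ × 0.83 / (4 × 5.67×10⁻⁸)]^(1/4) = (2.86×10¹²)^(1/4) = 1300 K.

T_eq ≈ 1300 K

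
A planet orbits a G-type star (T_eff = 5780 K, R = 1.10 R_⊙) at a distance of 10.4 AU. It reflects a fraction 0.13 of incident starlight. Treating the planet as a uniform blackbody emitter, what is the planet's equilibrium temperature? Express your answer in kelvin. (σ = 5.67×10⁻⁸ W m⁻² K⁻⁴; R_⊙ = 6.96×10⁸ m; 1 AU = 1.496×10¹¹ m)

R_⋆ = 1.10 × 6.96×10⁸ = 7.66×10⁸ m.
d = 10.4 AU = 1.56×10¹² m.
L = 4πR_⋆²σT_⋆⁴ = 4π(7.66×10⁸)² × 5.67×10⁻⁸ × (5780)⁴ = 4.66×10²⁶ W.
S = L/(4πd²) = 15.3 W m⁻².
Energy balance: absorbed = emitted ⇒ πR²·S(1−A) = 4πR²·σT_eq⁴, so T_eq⁴ = S(1−A)/(4σ).
T_eq = [15.3 × 0.87 / (4 × 5.67×10⁻⁸)]^(1/4) = (5.88×10⁷)^(1/4) = 87.6 K.

T_eq ≈ 87.6 K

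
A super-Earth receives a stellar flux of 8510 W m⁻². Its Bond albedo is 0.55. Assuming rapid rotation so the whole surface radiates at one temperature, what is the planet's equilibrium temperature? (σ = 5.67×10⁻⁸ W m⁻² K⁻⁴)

T_eq ≈ 360 K

Energy balance: absorbed = emitted ⇒ πR²·S(1−A) = 4πR²·σT_eq⁴, so T_eq⁴ = S(1−A)/(4σ).
T_eq = [8510 × 0.45 / (4 × 5.67×10⁻⁸)]^(1/4) = (1.69×10¹⁰)^(1/4) = 360 K.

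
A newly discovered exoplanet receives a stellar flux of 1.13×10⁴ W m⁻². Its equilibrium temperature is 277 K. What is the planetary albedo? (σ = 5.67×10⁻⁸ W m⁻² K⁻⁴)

From T_eq⁴ = S(1−A)/(4σ): 1−A = 4σT_eq⁴/S.
1−A = 4 × 5.67×10⁻⁸ × (277)⁴ / 1.13×10⁴ = 0.118.

A ≈ 0.88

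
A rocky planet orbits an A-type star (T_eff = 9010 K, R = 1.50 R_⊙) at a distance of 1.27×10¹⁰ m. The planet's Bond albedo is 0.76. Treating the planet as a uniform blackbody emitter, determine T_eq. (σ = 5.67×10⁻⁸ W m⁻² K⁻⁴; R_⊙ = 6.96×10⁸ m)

R_⋆ = 1.50 × 6.96×10⁸ = 1.04×10⁹ m.
L = 4πR_⋆²σT_⋆⁴ = 4π(1.04×10⁹)² × 5.67×10⁻⁸ × (9010)⁴ = 5.12×10²⁷ W.
S = L/(4πd²) = 2.53×10⁶ W m⁻².
Energy balance: absorbed = emitted ⇒ πR²·S(1−A) = 4πR²·σT_eq⁴, so T_eq⁴ = S(1−A)/(4σ).
T_eq = [2.53×10⁶ × 0.24 / (4 × 5.67×10⁻⁸)]^(1/4) = (2.67×10¹²)^(1/4) = 1280 K.

T_eq ≈ 1280 K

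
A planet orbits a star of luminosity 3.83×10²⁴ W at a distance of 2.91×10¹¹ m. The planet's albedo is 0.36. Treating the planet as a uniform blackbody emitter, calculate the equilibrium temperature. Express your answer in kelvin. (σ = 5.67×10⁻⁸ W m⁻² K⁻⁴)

Flux: S = L/(4πd²) = 3.83×10²⁴/(4π×(2.91×10¹¹)²) = 3.60 W m⁻².
Energy balance: absorbed = emitted ⇒ πR²·S(1−A) = 4πR²·σT_eq⁴, so T_eq⁴ = S(1−A)/(4σ).
T_eq = [3.60 × 0.64 / (4 × 5.67×10⁻⁸)]^(1/4) = (1.02×10⁷)^(1/4) = 56.5 K.

T_eq ≈ 56.5 K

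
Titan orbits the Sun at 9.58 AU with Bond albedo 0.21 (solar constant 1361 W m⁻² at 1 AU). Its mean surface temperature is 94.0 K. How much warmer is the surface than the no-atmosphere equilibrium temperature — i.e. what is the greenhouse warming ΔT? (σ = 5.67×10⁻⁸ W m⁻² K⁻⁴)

S = 1361/9.58² = 14.83 W m⁻².
T_eq = [S(1−A)/(4σ)]^(1/4) = [14.83×0.79/(4×5.67×10⁻⁸)]^(1/4) = 84.8 K.
ΔT = T_surf − T_eq = 94 − 84.8.

ΔT ≈ 9.2 K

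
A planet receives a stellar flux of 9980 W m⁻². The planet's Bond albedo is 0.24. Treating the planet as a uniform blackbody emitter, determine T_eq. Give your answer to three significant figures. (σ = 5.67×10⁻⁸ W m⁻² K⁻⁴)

T_eq ≈ 428 K

Energy balance: absorbed = emitted ⇒ πR²·S(1−A) = 4πR²·σT_eq⁴, so T_eq⁴ = S(1−A)/(4σ).
T_eq = [9980 × 0.76 / (4 × 5.67×10⁻⁸)]^(1/4) = (3.34×10¹⁰)^(1/4) = 428 K.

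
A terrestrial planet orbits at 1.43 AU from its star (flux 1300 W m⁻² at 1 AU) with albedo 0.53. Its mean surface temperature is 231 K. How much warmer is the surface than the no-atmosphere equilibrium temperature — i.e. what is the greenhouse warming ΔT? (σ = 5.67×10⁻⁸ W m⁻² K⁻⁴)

S = 1300/1.43² = 635.7 W m⁻².
T_eq = [S(1−A)/(4σ)]^(1/4) = [635.7×0.47/(4×5.67×10⁻⁸)]^(1/4) = 190.5 K.
ΔT = T_surf − T_eq = 231 − 190.5.

ΔT ≈ 40.5 K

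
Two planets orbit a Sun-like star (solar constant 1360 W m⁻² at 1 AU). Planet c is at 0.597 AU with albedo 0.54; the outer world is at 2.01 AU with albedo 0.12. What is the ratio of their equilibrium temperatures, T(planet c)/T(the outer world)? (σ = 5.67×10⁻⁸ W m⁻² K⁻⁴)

T_eq = [S₀(1−A)/(4σd²)]^(1/4), so T ∝ (1−A)^(1/4) / √d.
T₁ = [1360×0.46/(4×5.67×10⁻⁸×0.597²)]^(1/4) = 296.60 K.
T₂ = [1360×0.88/(4×5.67×10⁻⁸×2.01²)]^(1/4) = 190.11 K.

T₁/T₂ ≈ 1.560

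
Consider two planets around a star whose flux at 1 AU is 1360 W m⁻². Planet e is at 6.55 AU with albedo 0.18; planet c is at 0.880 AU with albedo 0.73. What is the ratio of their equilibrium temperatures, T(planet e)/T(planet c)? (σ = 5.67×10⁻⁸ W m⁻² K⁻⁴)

T_eq = [S₀(1−A)/(4σd²)]^(1/4), so T ∝ (1−A)^(1/4) / √d.
T₁ = [1360×0.82/(4×5.67×10⁻⁸×6.55²)]^(1/4) = 103.47 K.
T₂ = [1360×0.27/(4×5.67×10⁻⁸×0.880²)]^(1/4) = 213.83 K.

T₁/T₂ ≈ 0.484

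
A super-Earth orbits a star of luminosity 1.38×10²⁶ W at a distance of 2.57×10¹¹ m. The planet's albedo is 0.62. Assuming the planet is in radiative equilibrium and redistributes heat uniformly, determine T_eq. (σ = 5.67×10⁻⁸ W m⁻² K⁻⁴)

T_eq ≈ 129 K

Flux: S = L/(4πd²) = 1.38×10²⁶/(4π×(2.57×10¹¹)²) = 166 W m⁻².
Energy balance: absorbed = emitted ⇒ πR²·S(1−A) = 4πR²·σT_eq⁴, so T_eq⁴ = S(1−A)/(4σ).
T_eq = [166 × 0.38 / (4 × 5.67×10⁻⁸)]^(1/4) = (2.79×10⁸)^(1/4) = 129 K.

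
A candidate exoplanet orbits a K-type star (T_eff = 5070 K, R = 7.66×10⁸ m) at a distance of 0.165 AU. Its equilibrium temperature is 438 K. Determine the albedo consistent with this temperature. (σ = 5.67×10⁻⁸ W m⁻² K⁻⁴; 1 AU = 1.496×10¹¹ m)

d = 0.165 AU = 2.47×10¹⁰ m.
L = 4πR_⋆²σT_⋆⁴ = 4π(7.66×10⁸)² × 5.67×10⁻⁸ × (5070)⁴ = 2.76×10²⁶ W.
S = L/(4πd²) = 3.61×10⁴ W m⁻².
From T_eq⁴ = S(1−A)/(4σ): 1−A = 4σT_eq⁴/S.
1−A = 4 × 5.67×10⁻⁸ × (438)⁴ / 3.61×10⁴ = 0.231.

A ≈ 0.77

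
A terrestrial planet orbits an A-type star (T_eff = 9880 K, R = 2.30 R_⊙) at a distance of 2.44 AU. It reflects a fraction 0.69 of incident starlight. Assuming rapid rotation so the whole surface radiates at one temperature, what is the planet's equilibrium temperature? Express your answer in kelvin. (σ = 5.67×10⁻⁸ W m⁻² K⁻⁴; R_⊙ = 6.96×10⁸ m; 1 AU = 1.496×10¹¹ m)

T_eq ≈ 345 K

R_⋆ = 2.30 × 6.96×10⁸ = 1.60×10⁹ m.
d = 2.44 AU = 3.65×10¹¹ m.
L = 4πR_⋆²σT_⋆⁴ = 4π(1.60×10⁹)² × 5.67×10⁻⁸ × (9880)⁴ = 1.74×10²⁸ W.
S = L/(4πd²) = 1.04×10⁴ W m⁻².
Energy balance: absorbed = emitted ⇒ πR²·S(1−A) = 4πR²·σT_eq⁴, so T_eq⁴ = S(1−A)/(4σ).
T_eq = [1.04×10⁴ × 0.31 / (4 × 5.67×10⁻⁸)]^(1/4) = (1.42×10¹⁰)^(1/4) = 345 K.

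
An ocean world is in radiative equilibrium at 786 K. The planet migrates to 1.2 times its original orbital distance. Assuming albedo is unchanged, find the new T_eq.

T_eq ≈ 718 K

T_eq ∝ L^(1/4) · d^(−1/2).
T′ = 786 / 1.2^(1/2) = 718 K.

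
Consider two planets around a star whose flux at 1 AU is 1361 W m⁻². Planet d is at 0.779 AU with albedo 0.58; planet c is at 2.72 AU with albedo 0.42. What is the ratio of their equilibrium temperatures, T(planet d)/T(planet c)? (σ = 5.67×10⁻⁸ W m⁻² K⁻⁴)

T_eq = [S₀(1−A)/(4σd²)]^(1/4), so T ∝ (1−A)^(1/4) / √d.
T₁ = [1361×0.42/(4×5.67×10⁻⁸×0.779²)]^(1/4) = 253.86 K.
T₂ = [1361×0.58/(4×5.67×10⁻⁸×2.72²)]^(1/4) = 147.27 K.

T₁/T₂ ≈ 1.724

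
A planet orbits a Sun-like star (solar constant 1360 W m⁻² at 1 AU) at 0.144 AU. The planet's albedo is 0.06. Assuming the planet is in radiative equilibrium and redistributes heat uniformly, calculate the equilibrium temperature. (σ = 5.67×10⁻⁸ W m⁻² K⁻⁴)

T_eq ≈ 722 K

Flux at 0.144 AU: S = 1360/0.144² = 6.56×10⁴ W m⁻².
Energy balance: absorbed = emitted ⇒ πR²·S(1−A) = 4πR²·σT_eq⁴, so T_eq⁴ = S(1−A)/(4σ).
T_eq = [6.56×10⁴ × 0.94 / (4 × 5.67×10⁻⁸)]^(1/4) = (2.72×10¹¹)^(1/4) = 722 K.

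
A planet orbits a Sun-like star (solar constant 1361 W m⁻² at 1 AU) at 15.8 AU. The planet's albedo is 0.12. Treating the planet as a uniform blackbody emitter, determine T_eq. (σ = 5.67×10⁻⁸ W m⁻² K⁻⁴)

T_eq ≈ 67.8 K

Flux at 15.8 AU: S = 1361/15.8² = 5.45 W m⁻².
Energy balance: absorbed = emitted ⇒ πR²·S(1−A) = 4πR²·σT_eq⁴, so T_eq⁴ = S(1−A)/(4σ).
T_eq = [5.45 × 0.88 / (4 × 5.67×10⁻⁸)]^(1/4) = (2.12×10⁷)^(1/4) = 67.8 K.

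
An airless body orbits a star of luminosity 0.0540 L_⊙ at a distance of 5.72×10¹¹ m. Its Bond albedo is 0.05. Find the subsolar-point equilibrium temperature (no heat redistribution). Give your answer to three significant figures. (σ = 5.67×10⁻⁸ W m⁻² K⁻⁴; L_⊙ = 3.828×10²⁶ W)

L = 0.0540 × 3.828×10²⁶ = 2.07×10²⁵ W.
Flux: S = L/(4πd²) = 2.07×10²⁵/(4π×(5.72×10¹¹)²) = 5.03 W m⁻².
At the subsolar point the surface absorbs S(1−A) and emits σT⁴ per unit area — no factor of 4, since only the local patch is in balance.
T = [5.03 × 0.95 / 5.67×10⁻⁸]^(1/4) = (8.42×10⁷)^(1/4) = 95.8 K.

T_ss ≈ 95.8 K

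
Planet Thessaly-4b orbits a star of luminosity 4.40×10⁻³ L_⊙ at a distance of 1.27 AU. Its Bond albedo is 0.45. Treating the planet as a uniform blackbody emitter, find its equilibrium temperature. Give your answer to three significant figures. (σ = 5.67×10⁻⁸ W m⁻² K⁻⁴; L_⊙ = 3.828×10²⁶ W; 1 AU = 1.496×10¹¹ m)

T_eq ≈ 54.8 K

d = 1.27 AU = 1.90×10¹¹ m.
L = 4.40×10⁻³ × 3.828×10²⁶ = 1.68×10²⁴ W.
Flux: S = L/(4πd²) = 1.68×10²⁴/(4π×(1.90×10¹¹)²) = 3.71 W m⁻².
Energy balance: absorbed = emitted ⇒ πR²·S(1−A) = 4πR²·σT_eq⁴, so T_eq⁴ = S(1−A)/(4σ).
T_eq = [3.71 × 0.55 / (4 × 5.67×10⁻⁸)]^(1/4) = (9.00×10⁶)^(1/4) = 54.8 K.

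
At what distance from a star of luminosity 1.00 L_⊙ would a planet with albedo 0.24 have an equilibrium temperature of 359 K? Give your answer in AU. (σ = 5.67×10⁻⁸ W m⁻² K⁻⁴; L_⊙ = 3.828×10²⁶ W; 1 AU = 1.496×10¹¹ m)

d ≈ 0.524 AU

L = 1.00 × 3.828×10²⁶ = 3.83×10²⁶ W.
From T_eq⁴ = L(1−A)/(16πσd²): d = √[L(1−A)/(16πσT_eq⁴)].
d = √[3.83×10²⁶ × 0.76 / (16π × 5.67×10⁻⁸ × (359)⁴)] = 7.84×10¹⁰ m = 0.524 AU.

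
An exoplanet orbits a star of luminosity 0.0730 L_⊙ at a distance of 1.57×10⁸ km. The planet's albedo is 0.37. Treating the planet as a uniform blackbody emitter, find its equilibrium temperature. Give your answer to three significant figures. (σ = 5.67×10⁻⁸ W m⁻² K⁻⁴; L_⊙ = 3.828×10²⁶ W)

T_eq ≈ 126 K

d = 1.57×10⁸ km = 1.57×10¹¹ m.
L = 0.0730 × 3.828×10²⁶ = 2.79×10²⁵ W.
Flux: S = L/(4πd²) = 2.79×10²⁵/(4π×(1.57×10¹¹)²) = 90.2 W m⁻².
Energy balance: absorbed = emitted ⇒ πR²·S(1−A) = 4πR²·σT_eq⁴, so T_eq⁴ = S(1−A)/(4σ).
T_eq = [90.2 × 0.63 / (4 × 5.67×10⁻⁸)]^(1/4) = (2.51×10⁸)^(1/4) = 126 K.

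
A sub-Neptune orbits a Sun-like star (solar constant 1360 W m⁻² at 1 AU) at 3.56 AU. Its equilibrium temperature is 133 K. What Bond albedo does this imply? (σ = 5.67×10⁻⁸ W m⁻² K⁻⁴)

Flux at 3.56 AU: S = 1360/3.56² = 107 W m⁻².
From T_eq⁴ = S(1−A)/(4σ): 1−A = 4σT_eq⁴/S.
1−A = 4 × 5.67×10⁻⁸ × (133)⁴ / 107 = 0.661.

A ≈ 0.34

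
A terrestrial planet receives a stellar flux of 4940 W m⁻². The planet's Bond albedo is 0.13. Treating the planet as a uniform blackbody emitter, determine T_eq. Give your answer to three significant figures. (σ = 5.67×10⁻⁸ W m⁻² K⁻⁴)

Energy balance: absorbed = emitted ⇒ πR²·S(1−A) = 4πR²·σT_eq⁴, so T_eq⁴ = S(1−A)/(4σ).
T_eq = [4940 × 0.87 / (4 × 5.67×10⁻⁸)]^(1/4) = (1.89×10¹⁰)^(1/4) = 371 K.

T_eq ≈ 371 K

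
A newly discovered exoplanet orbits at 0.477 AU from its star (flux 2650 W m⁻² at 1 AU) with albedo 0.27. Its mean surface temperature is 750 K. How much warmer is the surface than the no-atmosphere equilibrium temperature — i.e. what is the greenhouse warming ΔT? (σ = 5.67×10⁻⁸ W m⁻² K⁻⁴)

ΔT ≈ 310.0 K

S = 2650/0.477² = 1.165×10⁴ W m⁻².
T_eq = [S(1−A)/(4σ)]^(1/4) = [1.165×10⁴×0.73/(4×5.67×10⁻⁸)]^(1/4) = 440.0 K.
ΔT = T_surf − T_eq = 750 − 440.0.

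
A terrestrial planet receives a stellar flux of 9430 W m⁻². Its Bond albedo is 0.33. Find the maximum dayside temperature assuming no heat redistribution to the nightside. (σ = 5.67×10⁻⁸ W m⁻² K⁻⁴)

With no redistribution each surface element balances locally: S(1−A) = σT⁴.
T = [9430 × 0.67 / 5.67×10⁻⁸]^(1/4) = (1.11×10¹¹)^(1/4) = 578 K.

T_ss ≈ 578 K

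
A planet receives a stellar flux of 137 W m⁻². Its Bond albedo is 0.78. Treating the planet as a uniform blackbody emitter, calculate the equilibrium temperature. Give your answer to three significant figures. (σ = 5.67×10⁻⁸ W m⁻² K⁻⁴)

Energy balance: absorbed = emitted ⇒ πR²·S(1−A) = 4πR²·σT_eq⁴, so T_eq⁴ = S(1−A)/(4σ).
T_eq = [137 × 0.22 / (4 × 5.67×10⁻⁸)]^(1/4) = (1.33×10⁸)^(1/4) = 107 K.

T_eq ≈ 107 K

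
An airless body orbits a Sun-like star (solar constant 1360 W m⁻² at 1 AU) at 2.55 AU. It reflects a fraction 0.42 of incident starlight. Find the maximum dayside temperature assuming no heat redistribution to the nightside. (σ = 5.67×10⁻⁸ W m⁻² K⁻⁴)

T_ss ≈ 215 K

Flux at 2.55 AU: S = 1360/2.55² = 209 W m⁻².
With no redistribution each surface element balances locally: S(1−A) = σT⁴.
T = [209 × 0.58 / 5.67×10⁻⁸]^(1/4) = (2.14×10⁹)^(1/4) = 215 K.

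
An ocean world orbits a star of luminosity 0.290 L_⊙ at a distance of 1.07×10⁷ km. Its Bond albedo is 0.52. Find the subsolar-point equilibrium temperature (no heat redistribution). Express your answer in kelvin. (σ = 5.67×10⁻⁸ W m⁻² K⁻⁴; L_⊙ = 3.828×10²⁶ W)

d = 1.07×10⁷ km = 1.07×10¹⁰ m.
L = 0.290 × 3.828×10²⁶ = 1.11×10²⁶ W.
Flux: S = L/(4πd²) = 1.11×10²⁶/(4π×(1.07×10¹⁰)²) = 7.72×10⁴ W m⁻².
At the subsolar point the surface absorbs S(1−A) and emits σT⁴ per unit area — no factor of 4, since only the local patch is in balance.
T = [7.72×10⁴ × 0.48 / 5.67×10⁻⁸]^(1/4) = (6.53×10¹¹)^(1/4) = 899 K.

T_ss ≈ 899 K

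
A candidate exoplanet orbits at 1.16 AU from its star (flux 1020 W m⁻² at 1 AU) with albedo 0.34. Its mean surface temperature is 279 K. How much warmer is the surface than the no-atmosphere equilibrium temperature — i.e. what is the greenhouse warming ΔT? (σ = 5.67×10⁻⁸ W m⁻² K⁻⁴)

ΔT ≈ 62.3 K

S = 1020/1.16² = 758.0 W m⁻².
T_eq = [S(1−A)/(4σ)]^(1/4) = [758.0×0.66/(4×5.67×10⁻⁸)]^(1/4) = 216.7 K.
ΔT = T_surf − T_eq = 279 − 216.7.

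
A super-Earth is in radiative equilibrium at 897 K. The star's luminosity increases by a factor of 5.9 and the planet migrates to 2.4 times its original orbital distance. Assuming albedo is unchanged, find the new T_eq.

T_eq ∝ L^(1/4) · d^(−1/2).
T′ = 897 × 5.9^(1/4) / 2.4^(1/2) = 902 K.

T_eq ≈ 902 K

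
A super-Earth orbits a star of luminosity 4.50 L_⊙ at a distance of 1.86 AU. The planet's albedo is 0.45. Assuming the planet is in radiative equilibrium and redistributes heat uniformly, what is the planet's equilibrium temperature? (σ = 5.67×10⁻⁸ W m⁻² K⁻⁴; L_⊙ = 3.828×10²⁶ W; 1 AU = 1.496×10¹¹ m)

T_eq ≈ 256 K

d = 1.86 AU = 2.78×10¹¹ m.
L = 4.50 × 3.828×10²⁶ = 1.72×10²⁷ W.
Flux: S = L/(4πd²) = 1.72×10²⁷/(4π×(2.78×10¹¹)²) = 1770 W m⁻².
Energy balance: absorbed = emitted ⇒ πR²·S(1−A) = 4πR²·σT_eq⁴, so T_eq⁴ = S(1−A)/(4σ).
T_eq = [1770 × 0.55 / (4 × 5.67×10⁻⁸)]^(1/4) = (4.29×10⁹)^(1/4) = 256 K.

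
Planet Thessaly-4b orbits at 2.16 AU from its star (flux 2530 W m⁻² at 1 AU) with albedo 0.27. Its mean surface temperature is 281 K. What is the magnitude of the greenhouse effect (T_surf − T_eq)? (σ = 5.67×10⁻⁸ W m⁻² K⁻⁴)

S = 2530/2.16² = 542.3 W m⁻².
T_eq = [S(1−A)/(4σ)]^(1/4) = [542.3×0.73/(4×5.67×10⁻⁸)]^(1/4) = 204.4 K.
ΔT = T_surf − T_eq = 281 − 204.4.

ΔT ≈ 76.6 K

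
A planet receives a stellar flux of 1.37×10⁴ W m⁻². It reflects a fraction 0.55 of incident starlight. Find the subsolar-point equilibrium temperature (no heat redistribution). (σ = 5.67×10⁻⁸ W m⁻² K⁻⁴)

At the subsolar point the surface absorbs S(1−A) and emits σT⁴ per unit area — no factor of 4, since only the local patch is in balance.
T = [1.37×10⁴ × 0.45 / 5.67×10⁻⁸]^(1/4) = (1.09×10¹¹)^(1/4) = 574 K.

T_ss ≈ 574 K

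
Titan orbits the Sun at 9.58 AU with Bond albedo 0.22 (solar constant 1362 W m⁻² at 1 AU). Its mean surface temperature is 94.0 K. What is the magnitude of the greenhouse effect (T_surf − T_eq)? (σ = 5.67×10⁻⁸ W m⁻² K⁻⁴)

S = 1362/9.58² = 14.84 W m⁻².
T_eq = [S(1−A)/(4σ)]^(1/4) = [14.84×0.78/(4×5.67×10⁻⁸)]^(1/4) = 84.5 K.
ΔT = T_surf − T_eq = 94 − 84.5.

ΔT ≈ 9.5 K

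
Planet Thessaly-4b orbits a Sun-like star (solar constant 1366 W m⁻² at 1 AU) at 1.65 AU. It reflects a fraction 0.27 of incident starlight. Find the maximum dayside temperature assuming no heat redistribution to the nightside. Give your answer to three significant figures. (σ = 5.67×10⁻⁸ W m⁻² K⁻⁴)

Flux at 1.65 AU: S = 1366/1.65² = 502 W m⁻².
With no redistribution each surface element balances locally: S(1−A) = σT⁴.
T = [502 × 0.73 / 5.67×10⁻⁸]^(1/4) = (6.46×10⁹)^(1/4) = 284 K.

T_ss ≈ 284 K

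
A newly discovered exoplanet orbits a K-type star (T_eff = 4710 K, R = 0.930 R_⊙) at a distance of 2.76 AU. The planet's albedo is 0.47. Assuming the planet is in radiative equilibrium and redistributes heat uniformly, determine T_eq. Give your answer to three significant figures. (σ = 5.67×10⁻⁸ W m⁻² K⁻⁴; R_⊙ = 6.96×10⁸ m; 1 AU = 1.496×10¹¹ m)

R_⋆ = 0.930 × 6.96×10⁸ = 6.47×10⁸ m.
d = 2.76 AU = 4.13×10¹¹ m.
L = 4πR_⋆²σT_⋆⁴ = 4π(6.47×10⁸)² × 5.67×10⁻⁸ × (4710)⁴ = 1.47×10²⁶ W.
S = L/(4πd²) = 68.6 W m⁻².
Energy balance: absorbed = emitted ⇒ πR²·S(1−A) = 4πR²·σT_eq⁴, so T_eq⁴ = S(1−A)/(4σ).
T_eq = [68.6 × 0.53 / (4 × 5.67×10⁻⁸)]^(1/4) = (1.60×10⁸)^(1/4) = 113 K.

T_eq ≈ 113 K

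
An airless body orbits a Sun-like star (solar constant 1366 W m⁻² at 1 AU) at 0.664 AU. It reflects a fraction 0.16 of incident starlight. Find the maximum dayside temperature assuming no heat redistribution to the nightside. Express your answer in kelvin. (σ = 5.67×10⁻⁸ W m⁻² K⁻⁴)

T_ss ≈ 463 K

Flux at 0.664 AU: S = 1366/0.664² = 3100 W m⁻².
With no redistribution each surface element balances locally: S(1−A) = σT⁴.
T = [3100 × 0.84 / 5.67×10⁻⁸]^(1/4) = (4.59×10¹⁰)^(1/4) = 463 K.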